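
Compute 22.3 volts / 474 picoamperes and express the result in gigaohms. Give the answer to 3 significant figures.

(22.3) / (474e-12) = 0.047046e12 Ω

47.0 gigaohms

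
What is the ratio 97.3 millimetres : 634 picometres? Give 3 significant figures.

(97.3 × 10⁻³) / (634 × 10⁻¹²) = 0.1535 × 10⁹

153000000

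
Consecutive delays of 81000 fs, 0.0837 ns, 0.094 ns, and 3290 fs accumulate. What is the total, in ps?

In ps:
  81000 fs = 81000 × 10^-3 ps = 81
  0.0837 ns = 0.0837 × 10^3 ps = 83.7
  0.094 ns = 0.094 × 10^3 ps = 94
  3290 fs = 3290 × 10^-3 ps = 3.29
Sum: 81 + 83.7 + 94 + 3.29 = 261.99

261.99 ps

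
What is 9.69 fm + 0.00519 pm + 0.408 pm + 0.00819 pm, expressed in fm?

In fm:
  9.69 fm → 9.69
  0.00519 pm = 0.00519 × 10^3 fm = 5.19
  0.408 pm = 0.408 × 10^3 fm = 408
  0.00819 pm = 0.00819 × 10^3 fm = 8.19
Sum: 9.69 + 5.19 + 408 + 8.19 = 431.07

431.07 fm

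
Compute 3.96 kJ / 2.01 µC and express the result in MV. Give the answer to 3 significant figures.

1970 MV

(3.96 × 10^3) / (2.01 × 10^-6) = 1.9701 × 10^9 V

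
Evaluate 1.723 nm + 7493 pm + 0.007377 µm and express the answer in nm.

In nm:
  1.723 nm → 1.723
  7493 pm = 7493 × 10⁻³ nm = 7.493
  0.007377 µm = 0.007377 × 10³ nm = 7.377
Sum: 1.723 + 7.493 + 7.377 = 16.593

16.593 nm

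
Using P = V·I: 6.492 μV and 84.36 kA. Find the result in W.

0.54766512 W

6.492 × 10⁻⁶ × 84.36 × 10³ = 547.66512 × 10⁻³ W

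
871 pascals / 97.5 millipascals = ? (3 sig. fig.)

(871) / (97.5 × 10⁻³) = 8.933 × 10³

8930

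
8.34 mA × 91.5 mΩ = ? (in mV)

0.76311 mV

8.34 × 10⁻³ × 91.5 × 10⁻³ = 763.11 × 10⁻⁶ V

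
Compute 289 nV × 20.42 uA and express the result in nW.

0.00590138 nW

289 × 10⁻⁹ × 20.42 × 10⁻⁶ = 5901.38 × 10⁻¹⁵ W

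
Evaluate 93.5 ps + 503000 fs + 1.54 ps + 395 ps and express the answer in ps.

In ps:
  93.5 ps → 93.5
  503000 fs = 503000e-3 ps = 503
  1.54 ps → 1.54
  395 ps → 395
Sum: 93.5 + 503 + 1.54 + 395 = 993.04

993.04 ps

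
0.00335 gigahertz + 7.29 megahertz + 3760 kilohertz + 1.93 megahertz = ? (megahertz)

In megahertz:
  0.00335 gigahertz = 0.00335e3 megahertz = 3.35
  7.29 megahertz → 7.29
  3760 kilohertz = 3760e-3 megahertz = 3.76
  1.93 megahertz → 1.93
Sum: 3.35 + 7.29 + 3.76 + 1.93 = 16.33

16.33 megahertz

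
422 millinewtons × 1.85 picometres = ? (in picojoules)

0.7807 picojoules

422e-3 × 1.85e-12 = 780.7e-15 J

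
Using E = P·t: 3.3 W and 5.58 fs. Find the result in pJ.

3.3 × 5.58e-15 = 18.414e-15 J

0.018414 pJ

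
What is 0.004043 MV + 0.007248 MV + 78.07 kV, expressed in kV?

In kV:
  0.004043 MV = 0.004043e3 kV = 4.043
  0.007248 MV = 0.007248e3 kV = 7.248
  78.07 kV → 78.07
Sum: 4.043 + 7.248 + 78.07 = 89.361

89.361 kV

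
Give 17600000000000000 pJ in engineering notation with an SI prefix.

= 17.6 × 10³ J; 10³ is kilo.

17.6 kJ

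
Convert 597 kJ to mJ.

597000000 mJ

kilo = 10^3, milli = 10^-3; factor is 10^6.
597 × 10^6 = 597000000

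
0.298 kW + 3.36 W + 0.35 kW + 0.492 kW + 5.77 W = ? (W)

1149.13 W

In W:
  0.298 kW = 0.298 × 10³ W = 298
  3.36 W → 3.36
  0.35 kW = 0.35 × 10³ W = 350
  0.492 kW = 0.492 × 10³ W = 492
  5.77 W → 5.77
Sum: 298 + 3.36 + 350 + 492 + 5.77 = 1149.13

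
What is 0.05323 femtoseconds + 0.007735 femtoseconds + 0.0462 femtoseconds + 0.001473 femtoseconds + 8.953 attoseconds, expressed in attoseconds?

117.591 attoseconds

In attoseconds:
  0.05323 femtoseconds = 0.05323 × 10^3 attoseconds = 53.23
  0.007735 femtoseconds = 0.007735 × 10^3 attoseconds = 7.735
  0.0462 femtoseconds = 0.0462 × 10^3 attoseconds = 46.2
  0.001473 femtoseconds = 0.001473 × 10^3 attoseconds = 1.473
  8.953 attoseconds → 8.953
Sum: 53.23 + 7.735 + 46.2 + 1.473 + 8.953 = 117.591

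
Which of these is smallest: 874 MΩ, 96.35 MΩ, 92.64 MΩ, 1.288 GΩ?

92.64 MΩ

874 MΩ = 874000000 Ω
96.35 MΩ = 96350000 Ω
92.64 MΩ = 92640000 Ω
1.288 GΩ = 1288000000 Ω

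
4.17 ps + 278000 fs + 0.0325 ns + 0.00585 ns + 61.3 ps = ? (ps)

In ps:
  4.17 ps → 4.17
  278000 fs = 278000 × 10⁻³ ps = 278
  0.0325 ns = 0.0325 × 10³ ps = 32.5
  0.00585 ns = 0.00585 × 10³ ps = 5.85
  61.3 ps → 61.3
Sum: 4.17 + 278 + 32.5 + 5.85 + 61.3 = 381.82

381.82 ps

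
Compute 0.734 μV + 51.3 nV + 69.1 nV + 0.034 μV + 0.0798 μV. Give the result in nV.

968.2 nV

In nV:
  0.734 μV = 0.734 × 10³ nV = 734
  51.3 nV → 51.3
  69.1 nV → 69.1
  0.034 μV = 0.034 × 10³ nV = 34
  0.0798 μV = 0.0798 × 10³ nV = 79.8
Sum: 734 + 51.3 + 69.1 + 34 + 79.8 = 968.2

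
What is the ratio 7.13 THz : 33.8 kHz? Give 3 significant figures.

(7.13 × 10^12) / (33.8 × 10^3) = 0.2109 × 10^9

211000000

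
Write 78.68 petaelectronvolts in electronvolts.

78680000000000000 electronvolts

peta = 1e15, (no prefix) = 1e0; factor is 1e15.
78.68 × 1e15 = 78680000000000000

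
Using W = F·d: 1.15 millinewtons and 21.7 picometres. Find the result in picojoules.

1.15e-3 × 21.7e-12 = 24.955e-15 J

0.024955 picojoules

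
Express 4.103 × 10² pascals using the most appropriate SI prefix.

410.3 pascals

= 410.3 pascals; mantissa already in [1, 1000).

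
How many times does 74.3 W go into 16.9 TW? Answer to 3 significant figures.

227000000000

(16.9e12) / (74.3) = 0.2275e12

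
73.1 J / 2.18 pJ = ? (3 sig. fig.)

33500000000000

(73.1) / (2.18 × 10⁻¹²) = 33.53 × 10¹²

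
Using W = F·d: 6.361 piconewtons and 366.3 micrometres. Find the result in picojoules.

6.361 × 10^-12 × 366.3 × 10^-6 = 2330.0343 × 10^-18 J

0.0023300343 picojoules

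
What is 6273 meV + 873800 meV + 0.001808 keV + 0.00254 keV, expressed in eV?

884.421 eV

In eV:
  6273 meV = 6273e-3 eV = 6.273
  873800 meV = 873800e-3 eV = 873.8
  0.001808 keV = 0.001808e3 eV = 1.808
  0.00254 keV = 0.00254e3 eV = 2.54
Sum: 6.273 + 873.8 + 1.808 + 2.54 = 884.421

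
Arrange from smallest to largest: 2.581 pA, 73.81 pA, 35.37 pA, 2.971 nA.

2.581 pA < 35.37 pA < 73.81 pA < 2.971 nA

2.581 pA = 0.000000000002581 A
73.81 pA = 0.00000000007381 A
35.37 pA = 0.00000000003537 A
2.971 nA = 0.000000002971 A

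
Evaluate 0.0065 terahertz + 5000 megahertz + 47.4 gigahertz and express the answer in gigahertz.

In gigahertz:
  0.0065 terahertz = 0.0065e3 gigahertz = 6.5
  5000 megahertz = 5000e-3 gigahertz = 5
  47.4 gigahertz → 47.4
Sum: 6.5 + 5 + 47.4 = 58.9

58.9 gigahertz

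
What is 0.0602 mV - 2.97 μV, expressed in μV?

In μV:
  0.0602 mV = 0.0602 × 10^3 μV = 60.2
  2.97 μV → 2.97
Difference: 60.2 - 2.97 = 57.23

57.23 μV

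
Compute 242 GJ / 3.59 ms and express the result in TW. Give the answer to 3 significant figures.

67.4 TW

(242 × 10⁹) / (3.59 × 10⁻³) = 67.409 × 10¹² W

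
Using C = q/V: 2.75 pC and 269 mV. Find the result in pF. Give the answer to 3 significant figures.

(2.75 × 10⁻¹²) / (269 × 10⁻³) = 0.010223 × 10⁻⁹ F

10.2 pF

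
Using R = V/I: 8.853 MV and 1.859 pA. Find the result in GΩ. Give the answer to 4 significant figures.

(8.853 × 10^6) / (1.859 × 10^-12) = 4.76224 × 10^18 Ω

4762000000 GΩ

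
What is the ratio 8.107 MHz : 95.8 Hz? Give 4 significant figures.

(8.107 × 10^6) / (95.8) = 0.084624 × 10^6

84620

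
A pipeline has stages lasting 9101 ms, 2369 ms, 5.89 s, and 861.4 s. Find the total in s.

878.76 s

In s:
  9101 ms = 9101 × 10^-3 s = 9.101
  2369 ms = 2369 × 10^-3 s = 2.369
  5.89 s → 5.89
  861.4 s → 861.4
Sum: 9.101 + 2.369 + 5.89 + 861.4 = 878.76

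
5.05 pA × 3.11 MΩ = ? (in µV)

15.7055 µV

5.05 × 10^-12 × 3.11 × 10^6 = 15.7055 × 10^-6 V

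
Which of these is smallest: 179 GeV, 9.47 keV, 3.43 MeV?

179 GeV = 179000000000 eV
9.47 keV = 9470 eV
3.43 MeV = 3430000 eV

9.47 keV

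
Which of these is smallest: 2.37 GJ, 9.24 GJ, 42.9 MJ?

42.9 MJ

2.37 GJ = 2370000000 J
9.24 GJ = 9240000000 J
42.9 MJ = 42900000 J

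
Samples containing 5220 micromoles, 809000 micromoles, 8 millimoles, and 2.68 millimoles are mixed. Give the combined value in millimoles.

824.9 millimoles

In millimoles:
  5220 micromoles = 5220e-3 millimoles = 5.22
  809000 micromoles = 809000e-3 millimoles = 809
  8 millimoles → 8
  2.68 millimoles → 2.68
Sum: 5.22 + 809 + 8 + 2.68 = 824.9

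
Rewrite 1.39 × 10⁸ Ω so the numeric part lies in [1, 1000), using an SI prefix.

= 139 × 10⁶ Ω; 10⁶ is mega.

139 MΩ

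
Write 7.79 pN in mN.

pico = 10^-12, milli = 10^-3; factor is 10^-9.
7.79 × 10^-9 = 0.00000000779

0.00000000779 mN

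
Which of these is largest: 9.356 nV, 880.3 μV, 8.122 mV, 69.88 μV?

9.356 nV = 0.000000009356 V
880.3 μV = 0.0008803 V
8.122 mV = 0.008122 V
69.88 μV = 0.00006988 V

8.122 mV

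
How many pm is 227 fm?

femto = 10^-15, pico = 10^-12; factor is 10^-3.
227 × 10^-3 = 0.227

0.227 pm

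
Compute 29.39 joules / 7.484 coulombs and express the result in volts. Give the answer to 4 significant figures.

(29.39) / (7.484) = 3.92704 V

3.927 volts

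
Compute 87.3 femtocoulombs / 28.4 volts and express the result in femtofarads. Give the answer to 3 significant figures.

3.07 femtofarads

(87.3 × 10⁻¹⁵) / (28.4) = 3.0739 × 10⁻¹⁵ F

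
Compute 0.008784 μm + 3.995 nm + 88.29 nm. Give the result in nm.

101.069 nm

In nm:
  0.008784 μm = 0.008784 × 10^3 nm = 8.784
  3.995 nm → 3.995
  88.29 nm → 88.29
Sum: 8.784 + 3.995 + 88.29 = 101.069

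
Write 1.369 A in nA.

(no prefix) = 1e0, nano = 1e-9; factor is 1e9.
1.369 × 1e9 = 1369000000

1369000000 nA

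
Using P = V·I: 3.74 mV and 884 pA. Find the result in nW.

3.74e-3 × 884e-12 = 3306.16e-15 W

0.00330616 nW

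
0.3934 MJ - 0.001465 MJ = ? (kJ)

In kJ:
  0.3934 MJ = 0.3934 × 10³ kJ = 393.4
  0.001465 MJ = 0.001465 × 10³ kJ = 1.465
Difference: 393.4 - 1.465 = 391.935

391.935 kJ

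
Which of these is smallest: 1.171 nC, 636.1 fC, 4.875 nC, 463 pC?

1.171 nC = 0.000000001171 C
636.1 fC = 0.0000000000006361 C
4.875 nC = 0.000000004875 C
463 pC = 0.000000000463 C

636.1 fC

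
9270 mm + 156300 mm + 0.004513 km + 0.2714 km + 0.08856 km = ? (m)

530.043 m

In m:
  9270 mm = 9270 × 10^-3 m = 9.27
  156300 mm = 156300 × 10^-3 m = 156.3
  0.004513 km = 0.004513 × 10^3 m = 4.513
  0.2714 km = 0.2714 × 10^3 m = 271.4
  0.08856 km = 0.08856 × 10^3 m = 88.56
Sum: 9.27 + 156.3 + 4.513 + 271.4 + 88.56 = 530.043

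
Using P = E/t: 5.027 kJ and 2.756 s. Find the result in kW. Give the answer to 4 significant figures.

(5.027 × 10³) / (2.756) = 1.82402 × 10³ W

1.824 kW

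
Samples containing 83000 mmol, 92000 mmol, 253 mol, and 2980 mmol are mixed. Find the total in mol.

430.98 mol

In mol:
  83000 mmol = 83000e-3 mol = 83
  92000 mmol = 92000e-3 mol = 92
  253 mol → 253
  2980 mmol = 2980e-3 mol = 2.98
Sum: 83 + 92 + 253 + 2.98 = 430.98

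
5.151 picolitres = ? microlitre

pico = 1e-12, micro = 1e-6; factor is 1e-6.
5.151 × 1e-6 = 0.000005151

0.000005151 microlitres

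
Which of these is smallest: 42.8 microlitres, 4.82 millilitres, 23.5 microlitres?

23.5 microlitres

42.8 microlitres = 0.0000428 litres
4.82 millilitres = 0.00482 litres
23.5 microlitres = 0.0000235 litres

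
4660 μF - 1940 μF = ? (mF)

In mF:
  4660 μF = 4660e-3 mF = 4.66
  1940 μF = 1940e-3 mF = 1.94
Difference: 4.66 - 1.94 = 2.72

2.72 mF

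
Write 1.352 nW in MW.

nano = 10⁻⁹, mega = 10⁶; factor is 10⁻¹⁵.
1.352 × 10⁻¹⁵ = 0.000000000000001352

0.000000000000001352 MW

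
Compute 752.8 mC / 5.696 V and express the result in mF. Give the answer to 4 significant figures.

132.2 mF

(752.8e-3) / (5.696) = 132.163e-3 F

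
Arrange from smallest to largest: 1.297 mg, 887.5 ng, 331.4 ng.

1.297 mg = 0.001297 g
887.5 ng = 0.0000008875 g
331.4 ng = 0.0000003314 g

331.4 ng < 887.5 ng < 1.297 mg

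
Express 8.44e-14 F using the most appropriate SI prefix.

= 84.4e-15 F; 1e-15 is femto.

84.4 fF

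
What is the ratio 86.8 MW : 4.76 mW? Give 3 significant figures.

(86.8 × 10⁶) / (4.76 × 10⁻³) = 18.24 × 10⁹

18200000000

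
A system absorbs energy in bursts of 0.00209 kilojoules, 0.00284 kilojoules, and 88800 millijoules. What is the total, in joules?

In joules:
  0.00209 kilojoules = 0.00209e3 joules = 2.09
  0.00284 kilojoules = 0.00284e3 joules = 2.84
  88800 millijoules = 88800e-3 joules = 88.8
Sum: 2.09 + 2.84 + 88.8 = 93.73

93.73 joules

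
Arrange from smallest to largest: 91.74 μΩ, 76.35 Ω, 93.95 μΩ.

91.74 μΩ < 93.95 μΩ < 76.35 Ω

91.74 μΩ = 0.00009174 Ω
76.35 Ω = 76.35 Ω
93.95 μΩ = 0.00009395 Ω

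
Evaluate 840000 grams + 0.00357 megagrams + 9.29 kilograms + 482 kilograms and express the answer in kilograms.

In kilograms:
  840000 grams = 840000 × 10^-3 kilograms = 840
  0.00357 megagrams = 0.00357 × 10^3 kilograms = 3.57
  9.29 kilograms → 9.29
  482 kilograms → 482
Sum: 840 + 3.57 + 9.29 + 482 = 1334.86

1334.86 kilograms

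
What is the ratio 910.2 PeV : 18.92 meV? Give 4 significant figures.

(910.2 × 10^15) / (18.92 × 10^-3) = 48.108 × 10^18

48110000000000000000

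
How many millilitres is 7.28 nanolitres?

nano = 10⁻⁹, milli = 10⁻³; factor is 10⁻⁶.
7.28 × 10⁻⁶ = 0.00000728

0.00000728 millilitres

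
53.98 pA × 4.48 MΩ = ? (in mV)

0.2418304 mV

53.98 × 10⁻¹² × 4.48 × 10⁶ = 241.8304 × 10⁻⁶ V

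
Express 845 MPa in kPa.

845000 kPa

mega = 10^6, kilo = 10^3; factor is 10^3.
845 × 10^3 = 845000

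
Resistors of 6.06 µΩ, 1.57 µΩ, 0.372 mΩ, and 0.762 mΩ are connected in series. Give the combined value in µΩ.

In µΩ:
  6.06 µΩ → 6.06
  1.57 µΩ → 1.57
  0.372 mΩ = 0.372 × 10^3 µΩ = 372
  0.762 mΩ = 0.762 × 10^3 µΩ = 762
Sum: 6.06 + 1.57 + 372 + 762 = 1141.63

1141.63 µΩ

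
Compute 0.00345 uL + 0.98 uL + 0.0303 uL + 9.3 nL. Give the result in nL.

In nL:
  0.00345 uL = 0.00345 × 10^3 nL = 3.45
  0.98 uL = 0.98 × 10^3 nL = 980
  0.0303 uL = 0.0303 × 10^3 nL = 30.3
  9.3 nL → 9.3
Sum: 3.45 + 980 + 30.3 + 9.3 = 1023.05

1023.05 nL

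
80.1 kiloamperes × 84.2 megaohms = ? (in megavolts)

6744420 megavolts

80.1e3 × 84.2e6 = 6744.42e9 V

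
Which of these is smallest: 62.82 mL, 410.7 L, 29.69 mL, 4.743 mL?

62.82 mL = 0.06282 L
410.7 L = 410.7 L
29.69 mL = 0.02969 L
4.743 mL = 0.004743 L

4.743 mL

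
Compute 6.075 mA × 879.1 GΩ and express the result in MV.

6.075 × 10^-3 × 879.1 × 10^9 = 5340.5325 × 10^6 V

5340.5325 MV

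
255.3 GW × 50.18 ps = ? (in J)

255.3e9 × 50.18e-12 = 12810.954e-3 J

12.810954 J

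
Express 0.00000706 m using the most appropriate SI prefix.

= 7.06e-6 m; 1e-6 is micro.

7.06 um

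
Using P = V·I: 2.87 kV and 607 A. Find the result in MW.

2.87e3 × 607 = 1742.09e3 W

1.74209 MW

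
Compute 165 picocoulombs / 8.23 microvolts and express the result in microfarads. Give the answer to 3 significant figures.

(165 × 10⁻¹²) / (8.23 × 10⁻⁶) = 20.049 × 10⁻⁶ F

20.0 microfarads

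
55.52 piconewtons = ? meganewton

0.00000000000000005552 meganewtons

pico = 10⁻¹², mega = 10⁶; factor is 10⁻¹⁸.
55.52 × 10⁻¹⁸ = 0.00000000000000005552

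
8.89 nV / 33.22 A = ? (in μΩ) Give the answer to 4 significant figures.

(8.89 × 10^-9) / (33.22) = 0.26761 × 10^-9 Ω

0.0002676 μΩ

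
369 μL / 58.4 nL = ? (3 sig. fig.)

(369 × 10^-6) / (58.4 × 10^-9) = 6.318 × 10^3

6320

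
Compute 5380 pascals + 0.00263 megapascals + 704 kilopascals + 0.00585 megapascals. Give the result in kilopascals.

In kilopascals:
  5380 pascals = 5380 × 10^-3 kilopascals = 5.38
  0.00263 megapascals = 0.00263 × 10^3 kilopascals = 2.63
  704 kilopascals → 704
  0.00585 megapascals = 0.00585 × 10^3 kilopascals = 5.85
Sum: 5.38 + 2.63 + 704 + 5.85 = 717.86

717.86 kilopascals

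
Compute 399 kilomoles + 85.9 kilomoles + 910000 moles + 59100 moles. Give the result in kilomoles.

In kilomoles:
  399 kilomoles → 399
  85.9 kilomoles → 85.9
  910000 moles = 910000 × 10⁻³ kilomoles = 910
  59100 moles = 59100 × 10⁻³ kilomoles = 59.1
Sum: 399 + 85.9 + 910 + 59.1 = 1454

1454 kilomoles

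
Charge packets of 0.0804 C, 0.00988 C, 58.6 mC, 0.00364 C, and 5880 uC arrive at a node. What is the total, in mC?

158.4 mC

In mC:
  0.0804 C = 0.0804 × 10^3 mC = 80.4
  0.00988 C = 0.00988 × 10^3 mC = 9.88
  58.6 mC → 58.6
  0.00364 C = 0.00364 × 10^3 mC = 3.64
  5880 uC = 5880 × 10^-3 mC = 5.88
Sum: 80.4 + 9.88 + 58.6 + 3.64 + 5.88 = 158.4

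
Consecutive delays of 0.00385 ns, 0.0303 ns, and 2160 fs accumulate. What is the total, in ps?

In ps:
  0.00385 ns = 0.00385e3 ps = 3.85
  0.0303 ns = 0.0303e3 ps = 30.3
  2160 fs = 2160e-3 ps = 2.16
Sum: 3.85 + 30.3 + 2.16 = 36.31

36.31 ps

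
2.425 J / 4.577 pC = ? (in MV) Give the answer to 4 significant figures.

529800 MV

(2.425) / (4.577 × 10^-12) = 0.529823 × 10^12 V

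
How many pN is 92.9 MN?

mega = 10^6, pico = 10^-12; factor is 10^18.
92.9 × 10^18 = 92900000000000000000

92900000000000000000 pN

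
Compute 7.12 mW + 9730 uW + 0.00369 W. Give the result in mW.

In mW:
  7.12 mW → 7.12
  9730 uW = 9730 × 10^-3 mW = 9.73
  0.00369 W = 0.00369 × 10^3 mW = 3.69
Sum: 7.12 + 9.73 + 3.69 = 20.54

20.54 mW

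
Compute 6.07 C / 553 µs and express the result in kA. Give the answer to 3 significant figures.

11.0 kA

(6.07) / (553e-6) = 0.010976e6 A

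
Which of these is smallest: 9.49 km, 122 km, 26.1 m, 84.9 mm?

84.9 mm

9.49 km = 9490 m
122 km = 122000 m
26.1 m = 26.1 m
84.9 mm = 0.0849 m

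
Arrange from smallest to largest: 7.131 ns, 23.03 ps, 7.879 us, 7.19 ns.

23.03 ps < 7.131 ns < 7.19 ns < 7.879 us

7.131 ns = 0.000000007131 s
23.03 ps = 0.00000000002303 s
7.879 us = 0.000007879 s
7.19 ns = 0.00000000719 s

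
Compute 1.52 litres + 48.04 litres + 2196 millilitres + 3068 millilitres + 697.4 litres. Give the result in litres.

752.224 litres

In litres:
  1.52 litres → 1.52
  48.04 litres → 48.04
  2196 millilitres = 2196 × 10⁻³ litres = 2.196
  3068 millilitres = 3068 × 10⁻³ litres = 3.068
  697.4 litres → 697.4
Sum: 1.52 + 48.04 + 2.196 + 3.068 + 697.4 = 752.224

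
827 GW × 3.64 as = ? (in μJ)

827 × 10^9 × 3.64 × 10^-18 = 3010.28 × 10^-9 J

3.01028 μJ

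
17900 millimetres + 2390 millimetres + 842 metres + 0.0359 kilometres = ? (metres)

898.19 metres

In metres:
  17900 millimetres = 17900 × 10^-3 metres = 17.9
  2390 millimetres = 2390 × 10^-3 metres = 2.39
  842 metres → 842
  0.0359 kilometres = 0.0359 × 10^3 metres = 35.9
Sum: 17.9 + 2.39 + 842 + 35.9 = 898.19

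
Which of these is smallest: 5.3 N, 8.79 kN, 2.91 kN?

5.3 N = 5.3 N
8.79 kN = 8790 N
2.91 kN = 2910 N

5.3 N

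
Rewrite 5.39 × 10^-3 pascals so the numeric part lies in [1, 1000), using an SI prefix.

5.39 millipascals

= 5.39 × 10^-3 pascals; 10^-3 is milli.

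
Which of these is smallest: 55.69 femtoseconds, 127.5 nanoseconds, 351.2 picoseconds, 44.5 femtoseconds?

55.69 femtoseconds = 0.00000000000005569 seconds
127.5 nanoseconds = 0.0000001275 seconds
351.2 picoseconds = 0.0000000003512 seconds
44.5 femtoseconds = 0.0000000000000445 seconds

44.5 femtoseconds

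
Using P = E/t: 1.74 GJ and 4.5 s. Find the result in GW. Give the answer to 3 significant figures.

(1.74 × 10⁹) / (4.5) = 0.38667 × 10⁹ W

0.387 GW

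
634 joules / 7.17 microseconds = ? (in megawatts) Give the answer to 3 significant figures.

(634) / (7.17e-6) = 88.424e6 W

88.4 megawatts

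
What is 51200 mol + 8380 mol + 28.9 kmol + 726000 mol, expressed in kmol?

814.48 kmol

In kmol:
  51200 mol = 51200e-3 kmol = 51.2
  8380 mol = 8380e-3 kmol = 8.38
  28.9 kmol → 28.9
  726000 mol = 726000e-3 kmol = 726
Sum: 51.2 + 8.38 + 28.9 + 726 = 814.48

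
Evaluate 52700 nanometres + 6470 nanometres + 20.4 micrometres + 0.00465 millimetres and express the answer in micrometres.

In micrometres:
  52700 nanometres = 52700e-3 micrometres = 52.7
  6470 nanometres = 6470e-3 micrometres = 6.47
  20.4 micrometres → 20.4
  0.00465 millimetres = 0.00465e3 micrometres = 4.65
Sum: 52.7 + 6.47 + 20.4 + 4.65 = 84.22

84.22 micrometres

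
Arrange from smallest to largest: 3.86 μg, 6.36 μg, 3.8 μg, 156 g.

3.86 μg = 0.00000386 g
6.36 μg = 0.00000636 g
3.8 μg = 0.0000038 g
156 g = 156 g

3.8 μg < 3.86 μg < 6.36 μg < 156 g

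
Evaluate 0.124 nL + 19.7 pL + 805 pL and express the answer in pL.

In pL:
  0.124 nL = 0.124 × 10³ pL = 124
  19.7 pL → 19.7
  805 pL → 805
Sum: 124 + 19.7 + 805 = 948.7

948.7 pL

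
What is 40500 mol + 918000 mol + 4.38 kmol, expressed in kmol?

962.88 kmol

In kmol:
  40500 mol = 40500 × 10^-3 kmol = 40.5
  918000 mol = 918000 × 10^-3 kmol = 918
  4.38 kmol → 4.38
Sum: 40.5 + 918 + 4.38 = 962.88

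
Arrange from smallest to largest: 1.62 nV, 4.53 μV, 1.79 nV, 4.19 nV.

1.62 nV = 0.00000000162 V
4.53 μV = 0.00000453 V
1.79 nV = 0.00000000179 V
4.19 nV = 0.00000000419 V

1.62 nV < 1.79 nV < 4.19 nV < 4.53 μV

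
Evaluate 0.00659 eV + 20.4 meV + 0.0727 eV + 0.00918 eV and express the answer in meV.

In meV:
  0.00659 eV = 0.00659 × 10^3 meV = 6.59
  20.4 meV → 20.4
  0.0727 eV = 0.0727 × 10^3 meV = 72.7
  0.00918 eV = 0.00918 × 10^3 meV = 9.18
Sum: 6.59 + 20.4 + 72.7 + 9.18 = 108.87

108.87 meV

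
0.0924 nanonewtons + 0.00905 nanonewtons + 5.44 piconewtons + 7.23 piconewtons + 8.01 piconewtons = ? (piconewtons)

In piconewtons:
  0.0924 nanonewtons = 0.0924 × 10^3 piconewtons = 92.4
  0.00905 nanonewtons = 0.00905 × 10^3 piconewtons = 9.05
  5.44 piconewtons → 5.44
  7.23 piconewtons → 7.23
  8.01 piconewtons → 8.01
Sum: 92.4 + 9.05 + 5.44 + 7.23 + 8.01 = 122.13

122.13 piconewtons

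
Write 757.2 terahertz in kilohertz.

tera = 10^12, kilo = 10^3; factor is 10^9.
757.2 × 10^9 = 757200000000

757200000000 kilohertz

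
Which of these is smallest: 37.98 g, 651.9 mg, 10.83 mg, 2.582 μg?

2.582 μg

37.98 g = 37.98 g
651.9 mg = 0.6519 g
10.83 mg = 0.01083 g
2.582 μg = 0.000002582 g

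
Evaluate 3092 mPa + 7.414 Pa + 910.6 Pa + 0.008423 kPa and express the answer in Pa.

In Pa:
  3092 mPa = 3092 × 10^-3 Pa = 3.092
  7.414 Pa → 7.414
  910.6 Pa → 910.6
  0.008423 kPa = 0.008423 × 10^3 Pa = 8.423
Sum: 3.092 + 7.414 + 910.6 + 8.423 = 929.529

929.529 Pa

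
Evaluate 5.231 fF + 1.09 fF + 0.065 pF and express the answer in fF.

In fF:
  5.231 fF → 5.231
  1.09 fF → 1.09
  0.065 pF = 0.065 × 10³ fF = 65
Sum: 5.231 + 1.09 + 65 = 71.321

71.321 fF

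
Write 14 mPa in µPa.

14000 µPa

milli = 10⁻³, micro = 10⁻⁶; factor is 10³.
14 × 10³ = 14000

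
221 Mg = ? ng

221000000000000000 ng

mega = 10⁶, nano = 10⁻⁹; factor is 10¹⁵.
221 × 10¹⁵ = 221000000000000000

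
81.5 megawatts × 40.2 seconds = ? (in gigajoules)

81.5e6 × 40.2 = 3276.3e6 J

3.2763 gigajoules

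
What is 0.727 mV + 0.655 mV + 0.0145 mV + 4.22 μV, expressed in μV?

1400.72 μV

In μV:
  0.727 mV = 0.727 × 10³ μV = 727
  0.655 mV = 0.655 × 10³ μV = 655
  0.0145 mV = 0.0145 × 10³ μV = 14.5
  4.22 μV → 4.22
Sum: 727 + 655 + 14.5 + 4.22 = 1400.72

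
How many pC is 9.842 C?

(no prefix) = 1e0, pico = 1e-12; factor is 1e12.
9.842 × 1e12 = 9842000000000

9842000000000 pC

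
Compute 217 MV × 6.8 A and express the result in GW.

1.4756 GW

217e6 × 6.8 = 1475.6e6 W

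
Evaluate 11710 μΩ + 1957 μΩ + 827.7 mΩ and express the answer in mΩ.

In mΩ:
  11710 μΩ = 11710 × 10^-3 mΩ = 11.71
  1957 μΩ = 1957 × 10^-3 mΩ = 1.957
  827.7 mΩ → 827.7
Sum: 11.71 + 1.957 + 827.7 = 841.367

841.367 mΩ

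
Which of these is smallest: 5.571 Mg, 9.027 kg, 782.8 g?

782.8 g

5.571 Mg = 5571000 g
9.027 kg = 9027 g
782.8 g = 782.8 g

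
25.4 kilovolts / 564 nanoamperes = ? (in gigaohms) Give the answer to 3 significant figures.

45.0 gigaohms

(25.4 × 10^3) / (564 × 10^-9) = 0.045035 × 10^12 Ω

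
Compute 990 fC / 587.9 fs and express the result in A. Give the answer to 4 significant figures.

(990 × 10⁻¹⁵) / (587.9 × 10⁻¹⁵) = 1.68396 A

1.684 A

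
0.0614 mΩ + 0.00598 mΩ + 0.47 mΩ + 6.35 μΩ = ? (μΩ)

In μΩ:
  0.0614 mΩ = 0.0614e3 μΩ = 61.4
  0.00598 mΩ = 0.00598e3 μΩ = 5.98
  0.47 mΩ = 0.47e3 μΩ = 470
  6.35 μΩ → 6.35
Sum: 61.4 + 5.98 + 470 + 6.35 = 543.73

543.73 μΩ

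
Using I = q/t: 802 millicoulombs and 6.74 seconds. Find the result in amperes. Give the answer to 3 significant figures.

0.119 amperes

(802 × 10^-3) / (6.74) = 118.99 × 10^-3 A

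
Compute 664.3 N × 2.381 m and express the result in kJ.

1.5816983 kJ

664.3 × 2.381 = 1581.6983 J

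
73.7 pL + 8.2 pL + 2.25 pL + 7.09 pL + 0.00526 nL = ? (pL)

96.5 pL

In pL:
  73.7 pL → 73.7
  8.2 pL → 8.2
  2.25 pL → 2.25
  7.09 pL → 7.09
  0.00526 nL = 0.00526e3 pL = 5.26
Sum: 73.7 + 8.2 + 2.25 + 7.09 + 5.26 = 96.5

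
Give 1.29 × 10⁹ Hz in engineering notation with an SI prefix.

1.29 GHz

= 1.29 × 10⁹ Hz; 10⁹ is giga.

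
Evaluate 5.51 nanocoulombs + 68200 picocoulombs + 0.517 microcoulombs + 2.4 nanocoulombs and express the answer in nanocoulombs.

593.11 nanocoulombs

In nanocoulombs:
  5.51 nanocoulombs → 5.51
  68200 picocoulombs = 68200 × 10⁻³ nanocoulombs = 68.2
  0.517 microcoulombs = 0.517 × 10³ nanocoulombs = 517
  2.4 nanocoulombs → 2.4
Sum: 5.51 + 68.2 + 517 + 2.4 = 593.11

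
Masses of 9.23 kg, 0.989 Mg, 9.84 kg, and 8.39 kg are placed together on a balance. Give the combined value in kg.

In kg:
  9.23 kg → 9.23
  0.989 Mg = 0.989 × 10³ kg = 989
  9.84 kg → 9.84
  8.39 kg → 8.39
Sum: 9.23 + 989 + 9.84 + 8.39 = 1016.46

1016.46 kg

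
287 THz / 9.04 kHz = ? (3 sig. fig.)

(287e12) / (9.04e3) = 31.75e9

31700000000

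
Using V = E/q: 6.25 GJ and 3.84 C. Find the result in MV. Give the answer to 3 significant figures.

1630 MV

(6.25e9) / (3.84) = 1.6276e9 V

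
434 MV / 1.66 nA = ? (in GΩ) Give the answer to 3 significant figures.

(434e6) / (1.66e-9) = 261.45e15 Ω

261000000 GΩ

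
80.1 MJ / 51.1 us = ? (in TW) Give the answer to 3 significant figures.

1.57 TW

(80.1 × 10^6) / (51.1 × 10^-6) = 1.5675 × 10^12 W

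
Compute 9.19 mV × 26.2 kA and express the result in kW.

9.19 × 10^-3 × 26.2 × 10^3 = 240.778 W

0.240778 kW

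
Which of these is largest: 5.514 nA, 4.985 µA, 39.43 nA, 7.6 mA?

7.6 mA

5.514 nA = 0.000000005514 A
4.985 µA = 0.000004985 A
39.43 nA = 0.00000003943 A
7.6 mA = 0.0076 A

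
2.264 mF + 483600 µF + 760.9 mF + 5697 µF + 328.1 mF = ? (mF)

In mF:
  2.264 mF → 2.264
  483600 µF = 483600 × 10^-3 mF = 483.6
  760.9 mF → 760.9
  5697 µF = 5697 × 10^-3 mF = 5.697
  328.1 mF → 328.1
Sum: 2.264 + 483.6 + 760.9 + 5.697 + 328.1 = 1580.561

1580.561 mF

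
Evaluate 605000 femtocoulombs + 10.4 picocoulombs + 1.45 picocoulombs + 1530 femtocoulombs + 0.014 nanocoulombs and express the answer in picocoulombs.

In picocoulombs:
  605000 femtocoulombs = 605000 × 10⁻³ picocoulombs = 605
  10.4 picocoulombs → 10.4
  1.45 picocoulombs → 1.45
  1530 femtocoulombs = 1530 × 10⁻³ picocoulombs = 1.53
  0.014 nanocoulombs = 0.014 × 10³ picocoulombs = 14
Sum: 605 + 10.4 + 1.45 + 1.53 + 14 = 632.38

632.38 picocoulombs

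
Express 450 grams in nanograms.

(no prefix) = 1e0, nano = 1e-9; factor is 1e9.
450 × 1e9 = 450000000000

450000000000 nanograms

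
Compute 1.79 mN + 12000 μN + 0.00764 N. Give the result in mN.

In mN:
  1.79 mN → 1.79
  12000 μN = 12000 × 10^-3 mN = 12
  0.00764 N = 0.00764 × 10^3 mN = 7.64
Sum: 1.79 + 12 + 7.64 = 21.43

21.43 mN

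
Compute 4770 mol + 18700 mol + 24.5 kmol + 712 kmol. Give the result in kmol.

759.97 kmol

In kmol:
  4770 mol = 4770e-3 kmol = 4.77
  18700 mol = 18700e-3 kmol = 18.7
  24.5 kmol → 24.5
  712 kmol → 712
Sum: 4.77 + 18.7 + 24.5 + 712 = 759.97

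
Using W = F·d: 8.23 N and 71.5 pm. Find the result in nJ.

0.588445 nJ

8.23 × 71.5 × 10⁻¹² = 588.445 × 10⁻¹² J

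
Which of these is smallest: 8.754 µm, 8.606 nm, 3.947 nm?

8.754 µm = 0.000008754 m
8.606 nm = 0.000000008606 m
3.947 nm = 0.000000003947 m

3.947 nm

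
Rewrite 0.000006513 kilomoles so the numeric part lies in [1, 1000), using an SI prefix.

= 6.513e-3 moles; 1e-3 is milli.

6.513 millimoles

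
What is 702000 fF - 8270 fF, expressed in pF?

In pF:
  702000 fF = 702000e-3 pF = 702
  8270 fF = 8270e-3 pF = 8.27
Difference: 702 - 8.27 = 693.73

693.73 pF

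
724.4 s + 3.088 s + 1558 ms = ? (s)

729.046 s

In s:
  724.4 s → 724.4
  3.088 s → 3.088
  1558 ms = 1558 × 10^-3 s = 1.558
Sum: 724.4 + 3.088 + 1.558 = 729.046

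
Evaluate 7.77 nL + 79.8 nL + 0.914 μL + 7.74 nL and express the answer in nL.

1009.31 nL

In nL:
  7.77 nL → 7.77
  79.8 nL → 79.8
  0.914 μL = 0.914 × 10³ nL = 914
  7.74 nL → 7.74
Sum: 7.77 + 79.8 + 914 + 7.74 = 1009.31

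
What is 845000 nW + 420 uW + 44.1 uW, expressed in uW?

In uW:
  845000 nW = 845000e-3 uW = 845
  420 uW → 420
  44.1 uW → 44.1
Sum: 845 + 420 + 44.1 = 1309.1

1309.1 uW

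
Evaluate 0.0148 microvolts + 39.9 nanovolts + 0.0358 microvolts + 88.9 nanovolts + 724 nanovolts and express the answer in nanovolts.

903.4 nanovolts

In nanovolts:
  0.0148 microvolts = 0.0148e3 nanovolts = 14.8
  39.9 nanovolts → 39.9
  0.0358 microvolts = 0.0358e3 nanovolts = 35.8
  88.9 nanovolts → 88.9
  724 nanovolts → 724
Sum: 14.8 + 39.9 + 35.8 + 88.9 + 724 = 903.4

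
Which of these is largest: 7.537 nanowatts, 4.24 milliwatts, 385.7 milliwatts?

385.7 milliwatts

7.537 nanowatts = 0.000000007537 watts
4.24 milliwatts = 0.00424 watts
385.7 milliwatts = 0.3857 watts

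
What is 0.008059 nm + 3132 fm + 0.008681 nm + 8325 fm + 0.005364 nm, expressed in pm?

In pm:
  0.008059 nm = 0.008059 × 10³ pm = 8.059
  3132 fm = 3132 × 10⁻³ pm = 3.132
  0.008681 nm = 0.008681 × 10³ pm = 8.681
  8325 fm = 8325 × 10⁻³ pm = 8.325
  0.005364 nm = 0.005364 × 10³ pm = 5.364
Sum: 8.059 + 3.132 + 8.681 + 8.325 + 5.364 = 33.561

33.561 pm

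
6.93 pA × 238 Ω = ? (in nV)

1.64934 nV

6.93 × 10⁻¹² × 238 = 1649.34 × 10⁻¹² V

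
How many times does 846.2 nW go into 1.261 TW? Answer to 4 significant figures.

(1.261 × 10¹²) / (846.2 × 10⁻⁹) = 0.0014902 × 10²¹

1490000000000000000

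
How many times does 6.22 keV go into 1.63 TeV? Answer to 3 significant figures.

(1.63 × 10¹²) / (6.22 × 10³) = 0.2621 × 10⁹

262000000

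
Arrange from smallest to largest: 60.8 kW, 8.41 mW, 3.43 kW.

60.8 kW = 60800 W
8.41 mW = 0.00841 W
3.43 kW = 3430 W

8.41 mW < 3.43 kW < 60.8 kW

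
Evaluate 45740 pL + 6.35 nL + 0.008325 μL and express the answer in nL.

60.415 nL

In nL:
  45740 pL = 45740 × 10^-3 nL = 45.74
  6.35 nL → 6.35
  0.008325 μL = 0.008325 × 10^3 nL = 8.325
Sum: 45.74 + 6.35 + 8.325 = 60.415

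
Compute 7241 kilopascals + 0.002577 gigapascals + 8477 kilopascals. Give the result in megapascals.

18.295 megapascals

In megapascals:
  7241 kilopascals = 7241 × 10⁻³ megapascals = 7.241
  0.002577 gigapascals = 0.002577 × 10³ megapascals = 2.577
  8477 kilopascals = 8477 × 10⁻³ megapascals = 8.477
Sum: 7.241 + 2.577 + 8.477 = 18.295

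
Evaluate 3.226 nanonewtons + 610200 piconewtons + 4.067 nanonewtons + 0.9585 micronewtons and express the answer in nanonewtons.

In nanonewtons:
  3.226 nanonewtons → 3.226
  610200 piconewtons = 610200 × 10⁻³ nanonewtons = 610.2
  4.067 nanonewtons → 4.067
  0.9585 micronewtons = 0.9585 × 10³ nanonewtons = 958.5
Sum: 3.226 + 610.2 + 4.067 + 958.5 = 1575.993

1575.993 nanonewtons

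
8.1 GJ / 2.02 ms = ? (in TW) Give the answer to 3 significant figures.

4.01 TW

(8.1e9) / (2.02e-3) = 4.0099e12 W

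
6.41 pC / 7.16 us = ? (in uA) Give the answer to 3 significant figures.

(6.41e-12) / (7.16e-6) = 0.89525e-6 A

0.895 uA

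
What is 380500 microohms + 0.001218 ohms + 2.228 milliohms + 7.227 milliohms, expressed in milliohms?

391.173 milliohms

In milliohms:
  380500 microohms = 380500e-3 milliohms = 380.5
  0.001218 ohms = 0.001218e3 milliohms = 1.218
  2.228 milliohms → 2.228
  7.227 milliohms → 7.227
Sum: 380.5 + 1.218 + 2.228 + 7.227 = 391.173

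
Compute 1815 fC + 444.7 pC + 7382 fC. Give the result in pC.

In pC:
  1815 fC = 1815 × 10⁻³ pC = 1.815
  444.7 pC → 444.7
  7382 fC = 7382 × 10⁻³ pC = 7.382
Sum: 1.815 + 444.7 + 7.382 = 453.897

453.897 pC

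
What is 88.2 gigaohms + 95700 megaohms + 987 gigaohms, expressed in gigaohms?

In gigaohms:
  88.2 gigaohms → 88.2
  95700 megaohms = 95700 × 10⁻³ gigaohms = 95.7
  987 gigaohms → 987
Sum: 88.2 + 95.7 + 987 = 1170.9

1170.9 gigaohms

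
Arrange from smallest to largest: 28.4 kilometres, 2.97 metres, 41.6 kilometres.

28.4 kilometres = 28400 metres
2.97 metres = 2.97 metres
41.6 kilometres = 41600 metres

2.97 metres < 28.4 kilometres < 41.6 kilometres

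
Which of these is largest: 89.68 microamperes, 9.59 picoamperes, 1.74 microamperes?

89.68 microamperes = 0.00008968 amperes
9.59 picoamperes = 0.00000000000959 amperes
1.74 microamperes = 0.00000174 amperes

89.68 microamperes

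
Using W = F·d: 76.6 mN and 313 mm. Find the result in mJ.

23.9758 mJ

76.6 × 10⁻³ × 313 × 10⁻³ = 23975.8 × 10⁻⁶ J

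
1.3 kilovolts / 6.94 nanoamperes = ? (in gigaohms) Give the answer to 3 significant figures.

(1.3 × 10^3) / (6.94 × 10^-9) = 0.18732 × 10^12 Ω

187 gigaohms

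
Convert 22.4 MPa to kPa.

mega = 10⁶, kilo = 10³; factor is 10³.
22.4 × 10³ = 22400

22400 kPa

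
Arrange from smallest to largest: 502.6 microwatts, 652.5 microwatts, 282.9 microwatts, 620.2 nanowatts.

502.6 microwatts = 0.0005026 watts
652.5 microwatts = 0.0006525 watts
282.9 microwatts = 0.0002829 watts
620.2 nanowatts = 0.0000006202 watts

620.2 nanowatts < 282.9 microwatts < 502.6 microwatts < 652.5 microwatts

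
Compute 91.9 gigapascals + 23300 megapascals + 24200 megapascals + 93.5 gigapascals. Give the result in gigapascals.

In gigapascals:
  91.9 gigapascals → 91.9
  23300 megapascals = 23300 × 10^-3 gigapascals = 23.3
  24200 megapascals = 24200 × 10^-3 gigapascals = 24.2
  93.5 gigapascals → 93.5
Sum: 91.9 + 23.3 + 24.2 + 93.5 = 232.9

232.9 gigapascals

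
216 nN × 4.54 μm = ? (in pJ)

0.98064 pJ

216 × 10^-9 × 4.54 × 10^-6 = 980.64 × 10^-15 J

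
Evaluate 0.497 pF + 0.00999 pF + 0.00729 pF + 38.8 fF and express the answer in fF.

553.08 fF

In fF:
  0.497 pF = 0.497 × 10³ fF = 497
  0.00999 pF = 0.00999 × 10³ fF = 9.99
  0.00729 pF = 0.00729 × 10³ fF = 7.29
  38.8 fF → 38.8
Sum: 497 + 9.99 + 7.29 + 38.8 = 553.08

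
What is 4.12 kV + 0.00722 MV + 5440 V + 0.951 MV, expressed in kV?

In kV:
  4.12 kV → 4.12
  0.00722 MV = 0.00722e3 kV = 7.22
  5440 V = 5440e-3 kV = 5.44
  0.951 MV = 0.951e3 kV = 951
Sum: 4.12 + 7.22 + 5.44 + 951 = 967.78

967.78 kV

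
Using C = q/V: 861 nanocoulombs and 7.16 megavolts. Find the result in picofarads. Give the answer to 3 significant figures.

0.120 picofarads

(861e-9) / (7.16e6) = 120.25e-15 F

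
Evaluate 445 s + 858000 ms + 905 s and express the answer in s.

In s:
  445 s → 445
  858000 ms = 858000 × 10^-3 s = 858
  905 s → 905
Sum: 445 + 858 + 905 = 2208

2208 s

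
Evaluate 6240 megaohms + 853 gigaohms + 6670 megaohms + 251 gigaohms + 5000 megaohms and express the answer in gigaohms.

In gigaohms:
  6240 megaohms = 6240 × 10^-3 gigaohms = 6.24
  853 gigaohms → 853
  6670 megaohms = 6670 × 10^-3 gigaohms = 6.67
  251 gigaohms → 251
  5000 megaohms = 5000 × 10^-3 gigaohms = 5
Sum: 6.24 + 853 + 6.67 + 251 + 5 = 1121.91

1121.91 gigaohms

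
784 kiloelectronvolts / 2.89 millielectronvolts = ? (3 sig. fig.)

271000000

(784 × 10^3) / (2.89 × 10^-3) = 271.3 × 10^6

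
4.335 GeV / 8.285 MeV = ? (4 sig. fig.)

(4.335 × 10⁹) / (8.285 × 10⁶) = 0.52323 × 10³

523.2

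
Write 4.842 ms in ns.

4842000 ns

milli = 1e-3, nano = 1e-9; factor is 1e6.
4.842 × 1e6 = 4842000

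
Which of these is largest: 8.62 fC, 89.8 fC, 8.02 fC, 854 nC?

854 nC

8.62 fC = 0.00000000000000862 C
89.8 fC = 0.0000000000000898 C
8.02 fC = 0.00000000000000802 C
854 nC = 0.000000854 C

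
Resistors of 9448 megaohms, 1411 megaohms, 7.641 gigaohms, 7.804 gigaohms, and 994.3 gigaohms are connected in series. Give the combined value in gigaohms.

In gigaohms:
  9448 megaohms = 9448 × 10⁻³ gigaohms = 9.448
  1411 megaohms = 1411 × 10⁻³ gigaohms = 1.411
  7.641 gigaohms → 7.641
  7.804 gigaohms → 7.804
  994.3 gigaohms → 994.3
Sum: 9.448 + 1.411 + 7.641 + 7.804 + 994.3 = 1020.604

1020.604 gigaohms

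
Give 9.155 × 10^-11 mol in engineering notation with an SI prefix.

= 91.55 × 10^-12 mol; 10^-12 is pico.

91.55 pmol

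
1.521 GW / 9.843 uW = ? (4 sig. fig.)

154500000000000

(1.521e9) / (9.843e-6) = 0.15453e15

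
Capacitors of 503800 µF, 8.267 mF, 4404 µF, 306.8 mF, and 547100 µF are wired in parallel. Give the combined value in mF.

1370.371 mF

In mF:
  503800 µF = 503800e-3 mF = 503.8
  8.267 mF → 8.267
  4404 µF = 4404e-3 mF = 4.404
  306.8 mF → 306.8
  547100 µF = 547100e-3 mF = 547.1
Sum: 503.8 + 8.267 + 4.404 + 306.8 + 547.1 = 1370.371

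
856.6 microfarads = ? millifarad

micro = 1e-6, milli = 1e-3; factor is 1e-3.
856.6 × 1e-3 = 0.8566

0.8566 millifarads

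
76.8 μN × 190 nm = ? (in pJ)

76.8 × 10⁻⁶ × 190 × 10⁻⁹ = 14592 × 10⁻¹⁵ J

14.592 pJ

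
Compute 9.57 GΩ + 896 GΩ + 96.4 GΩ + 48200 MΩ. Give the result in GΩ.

1050.17 GΩ

In GΩ:
  9.57 GΩ → 9.57
  896 GΩ → 896
  96.4 GΩ → 96.4
  48200 MΩ = 48200 × 10^-3 GΩ = 48.2
Sum: 9.57 + 896 + 96.4 + 48.2 = 1050.17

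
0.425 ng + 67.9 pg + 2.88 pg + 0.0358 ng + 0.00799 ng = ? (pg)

In pg:
  0.425 ng = 0.425 × 10³ pg = 425
  67.9 pg → 67.9
  2.88 pg → 2.88
  0.0358 ng = 0.0358 × 10³ pg = 35.8
  0.00799 ng = 0.00799 × 10³ pg = 7.99
Sum: 425 + 67.9 + 2.88 + 35.8 + 7.99 = 539.57

539.57 pg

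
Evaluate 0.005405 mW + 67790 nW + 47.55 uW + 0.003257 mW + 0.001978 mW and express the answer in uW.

In uW:
  0.005405 mW = 0.005405 × 10^3 uW = 5.405
  67790 nW = 67790 × 10^-3 uW = 67.79
  47.55 uW → 47.55
  0.003257 mW = 0.003257 × 10^3 uW = 3.257
  0.001978 mW = 0.001978 × 10^3 uW = 1.978
Sum: 5.405 + 67.79 + 47.55 + 3.257 + 1.978 = 125.98

125.98 uW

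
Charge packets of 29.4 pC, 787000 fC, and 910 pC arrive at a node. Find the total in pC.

1726.4 pC

In pC:
  29.4 pC → 29.4
  787000 fC = 787000e-3 pC = 787
  910 pC → 910
Sum: 29.4 + 787 + 910 = 1726.4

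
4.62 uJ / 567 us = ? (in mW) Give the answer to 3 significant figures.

8.15 mW

(4.62e-6) / (567e-6) = 0.0081481 W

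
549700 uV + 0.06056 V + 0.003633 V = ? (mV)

In mV:
  549700 uV = 549700 × 10^-3 mV = 549.7
  0.06056 V = 0.06056 × 10^3 mV = 60.56
  0.003633 V = 0.003633 × 10^3 mV = 3.633
Sum: 549.7 + 60.56 + 3.633 = 613.893

613.893 mV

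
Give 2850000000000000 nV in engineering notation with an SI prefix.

= 2.85 × 10⁶ V; 10⁶ is mega.

2.85 MV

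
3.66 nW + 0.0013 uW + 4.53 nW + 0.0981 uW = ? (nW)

In nW:
  3.66 nW → 3.66
  0.0013 uW = 0.0013 × 10³ nW = 1.3
  4.53 nW → 4.53
  0.0981 uW = 0.0981 × 10³ nW = 98.1
Sum: 3.66 + 1.3 + 4.53 + 98.1 = 107.59

107.59 nW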